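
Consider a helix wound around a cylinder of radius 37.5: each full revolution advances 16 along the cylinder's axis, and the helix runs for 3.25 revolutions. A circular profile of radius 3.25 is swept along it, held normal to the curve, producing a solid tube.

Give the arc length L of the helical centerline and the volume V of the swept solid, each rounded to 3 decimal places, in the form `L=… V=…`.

L=767.527 V=25468.895

2πR = 2π·37.5 = 235.619449
per-turn = √(235.619449² + 16²) = √(55516.5248 + 256) = √55772.5248 = 236.162073
L = 3.25 × 236.162073 = 767.526737
V = π·3.25² × L = 33.183072 × 767.526737 = 25468.895301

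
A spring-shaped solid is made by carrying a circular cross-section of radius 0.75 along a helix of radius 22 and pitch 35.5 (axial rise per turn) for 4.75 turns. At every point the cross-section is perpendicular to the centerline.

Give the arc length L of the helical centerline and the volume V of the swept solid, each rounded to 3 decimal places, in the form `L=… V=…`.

2πR = 2π·22 = 138.230077
per-turn = √(138.230077² + 35.5²) = √(19107.5541 + 1260.25) = √20367.8041 = 142.715816
L = 4.75 × 142.715816 = 677.900126
V = π·0.75² × L = 1.767146 × 677.900126 = 1197.948406

L=677.900 V=1197.948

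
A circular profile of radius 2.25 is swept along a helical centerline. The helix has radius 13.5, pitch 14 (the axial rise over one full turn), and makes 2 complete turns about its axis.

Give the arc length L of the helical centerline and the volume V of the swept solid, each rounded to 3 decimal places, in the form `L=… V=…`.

2πR = 2π·13.5 = 84.823002
per-turn = √(84.823002² + 14²) = √(7194.9416 + 196) = √7390.9416 = 85.970586
L = 2 × 85.970586 = 171.941171
V = π·2.25² × L = 15.904313 × 171.941171 = 2734.606175

L=171.941 V=2734.606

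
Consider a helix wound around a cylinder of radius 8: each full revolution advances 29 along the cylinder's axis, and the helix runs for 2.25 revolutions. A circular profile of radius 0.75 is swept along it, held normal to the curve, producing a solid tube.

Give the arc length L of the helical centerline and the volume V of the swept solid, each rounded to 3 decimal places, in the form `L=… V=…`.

L=130.570 V=230.737

2πR = 2π·8 = 50.265482
per-turn = √(50.265482² + 29²) = √(2526.6187 + 841) = √3367.6187 = 58.031188
L = 2.25 × 58.031188 = 130.570172
V = π·0.75² × L = 1.767146 × 130.570172 = 230.736540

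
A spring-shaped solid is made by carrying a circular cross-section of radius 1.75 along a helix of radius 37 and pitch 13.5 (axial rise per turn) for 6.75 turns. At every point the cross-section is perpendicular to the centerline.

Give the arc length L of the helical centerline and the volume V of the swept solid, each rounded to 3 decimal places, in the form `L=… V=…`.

2πR = 2π·37 = 232.477856
per-turn = √(232.477856² + 13.5²) = √(54045.9537 + 182.25) = √54228.2037 = 232.869499
L = 6.75 × 232.869499 = 1571.869120
V = π·1.75² × L = 9.621128 × 1571.869120 = 15123.153221

L=1571.869 V=15123.153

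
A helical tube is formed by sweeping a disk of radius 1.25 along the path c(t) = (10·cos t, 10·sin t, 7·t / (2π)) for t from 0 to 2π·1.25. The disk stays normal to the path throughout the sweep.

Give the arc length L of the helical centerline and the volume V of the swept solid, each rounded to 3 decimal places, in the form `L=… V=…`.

L=79.026 V=387.917

2πR = 2π·10 = 62.831853
per-turn = √(62.831853² + 7²) = √(3947.8418 + 49) = √3996.8418 = 63.220580
L = 1.25 × 63.220580 = 79.025725
V = π·1.25² × L = 4.908739 × 79.025725 = 387.916622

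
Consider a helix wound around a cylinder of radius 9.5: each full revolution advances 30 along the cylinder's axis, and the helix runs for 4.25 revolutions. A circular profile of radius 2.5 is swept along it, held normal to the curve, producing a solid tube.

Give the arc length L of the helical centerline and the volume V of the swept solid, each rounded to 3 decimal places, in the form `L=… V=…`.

L=283.922 V=5574.793

2πR = 2π·9.5 = 59.690260
per-turn = √(59.690260² + 30²) = √(3562.9272 + 900) = √4462.9272 = 66.805143
L = 4.25 × 66.805143 = 283.921860
V = π·2.5² × L = 19.634954 × 283.921860 = 5574.792677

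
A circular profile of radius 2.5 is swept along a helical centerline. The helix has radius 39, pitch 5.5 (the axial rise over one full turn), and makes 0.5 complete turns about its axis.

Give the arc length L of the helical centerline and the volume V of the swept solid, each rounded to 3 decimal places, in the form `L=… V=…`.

2πR = 2π·39 = 245.044227
per-turn = √(245.044227² + 5.5²) = √(60046.6732 + 30.25) = √60076.9232 = 245.105943
L = 0.5 × 245.105943 = 122.552971
V = π·2.5² × L = 19.634954 × 122.552971 = 2406.321966

L=122.553 V=2406.322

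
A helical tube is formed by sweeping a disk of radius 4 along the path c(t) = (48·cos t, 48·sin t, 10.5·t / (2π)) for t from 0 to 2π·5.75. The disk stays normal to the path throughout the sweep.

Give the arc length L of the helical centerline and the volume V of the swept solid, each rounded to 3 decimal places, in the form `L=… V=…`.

L=1735.210 V=87221.158

2πR = 2π·48 = 301.592895
per-turn = √(301.592895² + 10.5²) = √(90958.2742 + 110.25) = √91068.5242 = 301.775619
L = 5.75 × 301.775619 = 1735.209809
V = π·4² × L = 50.265482 × 1735.209809 = 87221.158197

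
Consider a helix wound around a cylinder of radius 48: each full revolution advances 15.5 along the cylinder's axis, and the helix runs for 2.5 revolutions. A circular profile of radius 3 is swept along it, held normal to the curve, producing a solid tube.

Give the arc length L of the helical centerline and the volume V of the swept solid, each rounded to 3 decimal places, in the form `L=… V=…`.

L=754.977 V=21346.481

2πR = 2π·48 = 301.592895
per-turn = √(301.592895² + 15.5²) = √(90958.2742 + 240.25) = √91198.5242 = 301.990934
L = 2.5 × 301.990934 = 754.977335
V = π·3² × L = 28.274334 × 754.977335 = 21346.481237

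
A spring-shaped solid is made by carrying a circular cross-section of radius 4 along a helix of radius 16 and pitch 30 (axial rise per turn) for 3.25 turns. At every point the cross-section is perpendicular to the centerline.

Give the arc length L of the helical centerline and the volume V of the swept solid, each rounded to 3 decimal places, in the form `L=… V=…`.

2πR = 2π·16 = 100.530965
per-turn = √(100.530965² + 30²) = √(10106.4749 + 900) = √11006.4749 = 104.911748
L = 3.25 × 104.911748 = 340.963182
V = π·4² × L = 50.265482 × 340.963182 = 17138.678823

L=340.963 V=17138.679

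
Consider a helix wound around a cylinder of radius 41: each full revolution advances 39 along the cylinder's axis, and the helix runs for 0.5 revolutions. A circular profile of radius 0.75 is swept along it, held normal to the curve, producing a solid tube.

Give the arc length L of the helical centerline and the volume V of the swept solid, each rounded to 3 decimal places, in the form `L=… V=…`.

2πR = 2π·41 = 257.610598
per-turn = √(257.610598² + 39²) = √(66363.2200 + 1521) = √67884.2200 = 260.546004
L = 0.5 × 260.546004 = 130.273002
V = π·0.75² × L = 1.767146 × 130.273002 = 230.211397

L=130.273 V=230.211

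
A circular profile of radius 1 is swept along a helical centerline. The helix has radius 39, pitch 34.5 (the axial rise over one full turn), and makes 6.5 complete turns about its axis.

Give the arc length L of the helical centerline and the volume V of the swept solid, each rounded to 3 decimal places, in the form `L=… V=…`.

L=1608.496 V=5053.240

2πR = 2π·39 = 245.044227
per-turn = √(245.044227² + 34.5²) = √(60046.6732 + 1190.25) = √61236.9232 = 247.460953
L = 6.5 × 247.460953 = 1608.496193
V = π·1² × L = 3.141593 × 1608.496193 = 5053.239825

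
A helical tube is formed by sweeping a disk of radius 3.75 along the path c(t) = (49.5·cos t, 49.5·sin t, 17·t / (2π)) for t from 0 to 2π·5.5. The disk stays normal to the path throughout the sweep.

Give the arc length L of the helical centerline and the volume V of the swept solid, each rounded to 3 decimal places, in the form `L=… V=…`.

2πR = 2π·49.5 = 311.017673
per-turn = √(311.017673² + 17²) = √(96731.9927 + 289) = √97020.9927 = 311.481930
L = 5.5 × 311.481930 = 1713.150615
V = π·3.75² × L = 44.178647 × 1713.150615 = 75684.675756

L=1713.151 V=75684.676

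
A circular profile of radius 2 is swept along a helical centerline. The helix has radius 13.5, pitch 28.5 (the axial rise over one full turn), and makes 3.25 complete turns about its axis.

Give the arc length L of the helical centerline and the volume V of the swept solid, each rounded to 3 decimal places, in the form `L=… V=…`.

L=290.819 V=3654.545

2πR = 2π·13.5 = 84.823002
per-turn = √(84.823002² + 28.5²) = √(7194.9416 + 812.25) = √8007.1916 = 89.482912
L = 3.25 × 89.482912 = 290.819465
V = π·2² × L = 12.566371 × 290.819465 = 3654.545182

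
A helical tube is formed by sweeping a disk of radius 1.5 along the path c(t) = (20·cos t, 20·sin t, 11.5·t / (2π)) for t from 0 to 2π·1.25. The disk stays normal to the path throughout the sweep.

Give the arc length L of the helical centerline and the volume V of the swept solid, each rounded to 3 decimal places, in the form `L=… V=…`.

2πR = 2π·20 = 125.663706
per-turn = √(125.663706² + 11.5²) = √(15791.3670 + 132.25) = √15923.6170 = 126.188815
L = 1.25 × 126.188815 = 157.736019
V = π·1.5² × L = 7.068583 × 157.736019 = 1114.970215

L=157.736 V=1114.970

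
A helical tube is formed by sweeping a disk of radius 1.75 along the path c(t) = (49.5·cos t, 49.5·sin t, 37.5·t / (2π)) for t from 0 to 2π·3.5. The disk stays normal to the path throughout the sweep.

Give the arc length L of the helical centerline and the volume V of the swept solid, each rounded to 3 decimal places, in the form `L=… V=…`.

L=1096.446 V=10549.045

2πR = 2π·49.5 = 311.017673
per-turn = √(311.017673² + 37.5²) = √(96731.9927 + 1406.25) = √98138.2427 = 313.270239
L = 3.5 × 313.270239 = 1096.445837
V = π·1.75² × L = 9.621128 × 1096.445837 = 10549.045197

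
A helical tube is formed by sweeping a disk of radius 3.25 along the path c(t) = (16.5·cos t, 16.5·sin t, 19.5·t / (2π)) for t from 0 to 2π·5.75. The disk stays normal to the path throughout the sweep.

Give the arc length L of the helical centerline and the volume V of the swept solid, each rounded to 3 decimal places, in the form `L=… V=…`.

2πR = 2π·16.5 = 103.672558
per-turn = √(103.672558² + 19.5²) = √(10747.9992 + 380.25) = √11128.2492 = 105.490517
L = 5.75 × 105.490517 = 606.570473
V = π·3.25² × L = 33.183072 × 606.570473 = 20127.871929

L=606.570 V=20127.872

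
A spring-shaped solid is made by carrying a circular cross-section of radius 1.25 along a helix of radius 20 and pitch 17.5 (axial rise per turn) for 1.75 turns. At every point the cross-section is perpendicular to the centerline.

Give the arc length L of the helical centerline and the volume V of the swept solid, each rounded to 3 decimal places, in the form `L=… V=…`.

2πR = 2π·20 = 125.663706
per-turn = √(125.663706² + 17.5²) = √(15791.3670 + 306.25) = √16097.6170 = 126.876385
L = 1.75 × 126.876385 = 222.033674
V = π·1.25² × L = 4.908739 × 222.033674 = 1089.905246

L=222.034 V=1089.905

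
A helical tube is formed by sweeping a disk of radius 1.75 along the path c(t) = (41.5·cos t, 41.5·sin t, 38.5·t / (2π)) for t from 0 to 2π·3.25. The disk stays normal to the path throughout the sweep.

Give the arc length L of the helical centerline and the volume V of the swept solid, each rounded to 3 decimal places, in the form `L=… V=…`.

2πR = 2π·41.5 = 260.752190
per-turn = √(260.752190² + 38.5²) = √(67991.7047 + 1482.25) = √69473.9547 = 263.579124
L = 3.25 × 263.579124 = 856.632154
V = π·1.75² × L = 9.621128 × 856.632154 = 8241.767173

L=856.632 V=8241.767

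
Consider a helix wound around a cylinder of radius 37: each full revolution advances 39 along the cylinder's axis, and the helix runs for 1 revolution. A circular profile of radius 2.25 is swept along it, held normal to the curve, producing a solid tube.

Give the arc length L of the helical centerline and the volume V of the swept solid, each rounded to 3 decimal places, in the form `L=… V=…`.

L=235.726 V=3749.067

2πR = 2π·37 = 232.477856
per-turn = √(232.477856² + 39²) = √(54045.9537 + 1521) = √55566.9537 = 235.726438
L = 1 × 235.726438 = 235.726438
V = π·2.25² × L = 15.904313 × 235.726438 = 3749.067012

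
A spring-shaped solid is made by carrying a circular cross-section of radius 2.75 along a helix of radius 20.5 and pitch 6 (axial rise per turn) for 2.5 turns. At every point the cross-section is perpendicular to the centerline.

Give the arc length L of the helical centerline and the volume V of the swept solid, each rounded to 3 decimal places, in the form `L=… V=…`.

L=322.362 V=7658.781

2πR = 2π·20.5 = 128.805299
per-turn = √(128.805299² + 6²) = √(16590.8050 + 36) = √16626.8050 = 128.944969
L = 2.5 × 128.944969 = 322.362422
V = π·2.75² × L = 23.758294 × 322.362422 = 7658.781344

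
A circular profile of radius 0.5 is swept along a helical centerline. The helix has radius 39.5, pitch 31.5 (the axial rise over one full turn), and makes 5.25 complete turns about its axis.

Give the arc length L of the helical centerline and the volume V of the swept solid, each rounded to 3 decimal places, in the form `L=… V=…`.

2πR = 2π·39.5 = 248.185820
per-turn = √(248.185820² + 31.5²) = √(61596.2011 + 992.25) = √62588.4511 = 250.176840
L = 5.25 × 250.176840 = 1313.428408
V = π·0.5² × L = 0.785398 × 1313.428408 = 1031.564259

L=1313.428 V=1031.564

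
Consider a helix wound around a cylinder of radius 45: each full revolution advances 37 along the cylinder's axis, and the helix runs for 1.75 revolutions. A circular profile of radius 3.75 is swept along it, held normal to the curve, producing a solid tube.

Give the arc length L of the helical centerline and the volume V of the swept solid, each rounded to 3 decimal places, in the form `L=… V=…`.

L=499.019 V=22046.005

2πR = 2π·45 = 282.743339
per-turn = √(282.743339² + 37²) = √(79943.7956 + 1369) = √81312.7956 = 285.153986
L = 1.75 × 285.153986 = 499.019475
V = π·3.75² × L = 44.178647 × 499.019475 = 22046.005089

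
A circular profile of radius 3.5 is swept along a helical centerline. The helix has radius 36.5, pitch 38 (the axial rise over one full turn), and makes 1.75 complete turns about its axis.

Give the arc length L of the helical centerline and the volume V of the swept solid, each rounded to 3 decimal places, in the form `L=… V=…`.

2πR = 2π·36.5 = 229.336264
per-turn = √(229.336264² + 38²) = √(52595.1219 + 1444) = √54039.1219 = 232.463162
L = 1.75 × 232.463162 = 406.810534
V = π·3.5² × L = 38.484510 × 406.810534 = 15655.904071

L=406.811 V=15655.904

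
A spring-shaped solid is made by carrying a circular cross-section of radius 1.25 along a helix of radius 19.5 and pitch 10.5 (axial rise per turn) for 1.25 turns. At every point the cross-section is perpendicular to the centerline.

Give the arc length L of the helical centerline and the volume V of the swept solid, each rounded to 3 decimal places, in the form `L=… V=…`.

2πR = 2π·19.5 = 122.522113
per-turn = √(122.522113² + 10.5²) = √(15011.6683 + 110.25) = √15121.9183 = 122.971209
L = 1.25 × 122.971209 = 153.714012
V = π·1.25² × L = 4.908739 × 153.714012 = 754.541890

L=153.714 V=754.542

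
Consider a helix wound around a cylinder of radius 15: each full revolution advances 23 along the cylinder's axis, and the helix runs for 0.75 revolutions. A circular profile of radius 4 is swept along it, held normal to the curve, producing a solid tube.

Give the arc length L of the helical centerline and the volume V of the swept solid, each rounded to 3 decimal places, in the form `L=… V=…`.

2πR = 2π·15 = 94.247780
per-turn = √(94.247780² + 23²) = √(8882.6440 + 529) = √9411.6440 = 97.013628
L = 0.75 × 97.013628 = 72.760221
V = π·4² × L = 50.265482 × 72.760221 = 3657.327601

L=72.760 V=3657.328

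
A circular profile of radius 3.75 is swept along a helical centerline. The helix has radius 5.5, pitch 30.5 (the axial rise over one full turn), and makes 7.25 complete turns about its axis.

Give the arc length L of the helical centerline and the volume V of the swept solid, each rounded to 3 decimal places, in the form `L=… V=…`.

L=334.167 V=14763.045

2πR = 2π·5.5 = 34.557519
per-turn = √(34.557519² + 30.5²) = √(1194.2221 + 930.25) = √2124.4721 = 46.091996
L = 7.25 × 46.091996 = 334.166974
V = π·3.75² × L = 44.178647 × 334.166974 = 14763.044677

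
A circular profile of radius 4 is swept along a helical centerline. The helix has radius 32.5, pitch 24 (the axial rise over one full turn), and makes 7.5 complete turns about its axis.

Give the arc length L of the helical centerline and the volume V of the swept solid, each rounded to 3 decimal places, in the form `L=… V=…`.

L=1542.068 V=77512.783

2πR = 2π·32.5 = 204.203522
per-turn = √(204.203522² + 24²) = √(41699.0786 + 576) = √42275.0786 = 205.609043
L = 7.5 × 205.609043 = 1542.067823
V = π·4² × L = 50.265482 × 1542.067823 = 77512.783109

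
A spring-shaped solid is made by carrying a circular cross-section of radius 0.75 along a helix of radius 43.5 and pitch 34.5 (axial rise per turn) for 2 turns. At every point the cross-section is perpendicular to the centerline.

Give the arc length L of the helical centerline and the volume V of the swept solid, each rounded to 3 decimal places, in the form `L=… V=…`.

2πR = 2π·43.5 = 273.318561
per-turn = √(273.318561² + 34.5²) = √(74703.0357 + 1190.25) = √75893.2857 = 275.487360
L = 2 × 275.487360 = 550.974721
V = π·0.75² × L = 1.767146 × 550.974721 = 973.652701

L=550.975 V=973.653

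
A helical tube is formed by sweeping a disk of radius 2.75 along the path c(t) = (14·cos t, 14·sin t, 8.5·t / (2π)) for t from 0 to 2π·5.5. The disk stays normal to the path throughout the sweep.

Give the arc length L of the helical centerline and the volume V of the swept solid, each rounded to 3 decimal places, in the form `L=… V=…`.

L=486.059 V=11547.927

2πR = 2π·14 = 87.964594
per-turn = √(87.964594² + 8.5²) = √(7737.7699 + 72.25) = √7810.0199 = 88.374317
L = 5.5 × 88.374317 = 486.058742
V = π·2.75² × L = 23.758294 × 486.058742 = 11547.926704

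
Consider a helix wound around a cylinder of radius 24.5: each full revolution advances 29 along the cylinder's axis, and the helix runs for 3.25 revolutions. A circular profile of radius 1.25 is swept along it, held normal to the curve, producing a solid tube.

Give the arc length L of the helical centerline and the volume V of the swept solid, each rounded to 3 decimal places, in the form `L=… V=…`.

L=509.099 V=2499.034

2πR = 2π·24.5 = 153.938040
per-turn = √(153.938040² + 29²) = √(23696.9202 + 841) = √24537.9202 = 156.645843
L = 3.25 × 156.645843 = 509.098990
V = π·1.25² × L = 4.908739 × 509.098990 = 2499.033824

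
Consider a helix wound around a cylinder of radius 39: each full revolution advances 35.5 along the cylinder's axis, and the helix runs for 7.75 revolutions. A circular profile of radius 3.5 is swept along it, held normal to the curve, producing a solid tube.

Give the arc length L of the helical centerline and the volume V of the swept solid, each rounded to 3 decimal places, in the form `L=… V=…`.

L=1918.918 V=73848.627

2πR = 2π·39 = 245.044227
per-turn = √(245.044227² + 35.5²) = √(60046.6732 + 1260.25) = √61306.9232 = 247.602349
L = 7.75 × 247.602349 = 1918.918204
V = π·3.5² × L = 38.484510 × 1918.918204 = 73848.626820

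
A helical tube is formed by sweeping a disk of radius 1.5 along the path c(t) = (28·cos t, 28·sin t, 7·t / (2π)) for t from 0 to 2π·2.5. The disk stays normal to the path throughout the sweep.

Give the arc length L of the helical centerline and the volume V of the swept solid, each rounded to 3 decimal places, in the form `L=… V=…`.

2πR = 2π·28 = 175.929189
per-turn = √(175.929189² + 7²) = √(30951.0794 + 49) = √31000.0794 = 176.068394
L = 2.5 × 176.068394 = 440.170985
V = π·1.5² × L = 7.068583 × 440.170985 = 3111.385351

L=440.171 V=3111.385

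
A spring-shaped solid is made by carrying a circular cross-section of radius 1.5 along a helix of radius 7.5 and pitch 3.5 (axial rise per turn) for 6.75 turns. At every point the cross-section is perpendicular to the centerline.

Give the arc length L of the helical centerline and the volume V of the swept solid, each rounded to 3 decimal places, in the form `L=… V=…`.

L=318.962 V=2254.612

2πR = 2π·7.5 = 47.123890
per-turn = √(47.123890² + 3.5²) = √(2220.6610 + 12.25) = √2232.9110 = 47.253688
L = 6.75 × 47.253688 = 318.962391
V = π·1.5² × L = 7.068583 × 318.962391 = 2254.612286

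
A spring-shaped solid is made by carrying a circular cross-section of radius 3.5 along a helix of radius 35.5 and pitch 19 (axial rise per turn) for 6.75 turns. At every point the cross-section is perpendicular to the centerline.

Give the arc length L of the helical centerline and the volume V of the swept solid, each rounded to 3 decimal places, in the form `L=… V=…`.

2πR = 2π·35.5 = 223.053078
per-turn = √(223.053078² + 19²) = √(49752.6758 + 361) = √50113.6758 = 223.860840
L = 6.75 × 223.860840 = 1511.060672
V = π·3.5² × L = 38.484510 × 1511.060672 = 58152.429533

L=1511.061 V=58152.430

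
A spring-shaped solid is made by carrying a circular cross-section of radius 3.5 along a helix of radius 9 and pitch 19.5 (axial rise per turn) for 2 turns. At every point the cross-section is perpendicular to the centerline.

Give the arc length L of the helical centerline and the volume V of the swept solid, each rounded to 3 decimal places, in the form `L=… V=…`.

2πR = 2π·9 = 56.548668
per-turn = √(56.548668² + 19.5²) = √(3197.7518 + 380.25) = √3578.0018 = 59.816401
L = 2 × 59.816401 = 119.632802
V = π·3.5² × L = 38.484510 × 119.632802 = 4604.009764

L=119.633 V=4604.010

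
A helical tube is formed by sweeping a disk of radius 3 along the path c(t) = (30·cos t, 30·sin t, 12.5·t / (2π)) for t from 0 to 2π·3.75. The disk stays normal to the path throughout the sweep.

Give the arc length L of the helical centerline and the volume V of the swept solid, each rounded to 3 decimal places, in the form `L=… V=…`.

2πR = 2π·30 = 188.495559
per-turn = √(188.495559² + 12.5²) = √(35530.5758 + 156.25) = √35686.8258 = 188.909571
L = 3.75 × 188.909571 = 708.410890
V = π·3² × L = 28.274334 × 708.410890 = 20029.846017

L=708.411 V=20029.846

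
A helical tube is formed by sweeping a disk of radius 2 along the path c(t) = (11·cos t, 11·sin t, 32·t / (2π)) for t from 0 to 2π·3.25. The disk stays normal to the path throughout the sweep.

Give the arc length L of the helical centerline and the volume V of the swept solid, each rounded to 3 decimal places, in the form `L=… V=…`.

L=247.532 V=3110.574

2πR = 2π·11 = 69.115038
per-turn = √(69.115038² + 32²) = √(4776.8885 + 1024) = √5800.8885 = 76.163564
L = 3.25 × 76.163564 = 247.531584
V = π·2² × L = 12.566371 × 247.531584 = 3110.573624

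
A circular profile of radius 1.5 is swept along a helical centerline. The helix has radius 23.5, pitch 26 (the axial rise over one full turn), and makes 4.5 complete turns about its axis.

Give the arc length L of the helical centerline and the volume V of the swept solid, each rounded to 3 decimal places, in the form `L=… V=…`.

L=674.669 V=4768.956

2πR = 2π·23.5 = 147.654855
per-turn = √(147.654855² + 26²) = √(21801.9561 + 676) = √22477.9561 = 149.926502
L = 4.5 × 149.926502 = 674.669261
V = π·1.5² × L = 7.068583 × 674.669261 = 4768.955985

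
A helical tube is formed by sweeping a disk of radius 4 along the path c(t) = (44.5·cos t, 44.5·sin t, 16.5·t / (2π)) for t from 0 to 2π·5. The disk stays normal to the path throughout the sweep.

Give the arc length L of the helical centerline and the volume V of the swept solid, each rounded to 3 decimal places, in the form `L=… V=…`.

L=1400.441 V=70393.837

2πR = 2π·44.5 = 279.601746
per-turn = √(279.601746² + 16.5²) = √(78177.1365 + 272.25) = √78449.3865 = 280.088176
L = 5 × 280.088176 = 1400.440881
V = π·4² × L = 50.265482 × 1400.440881 = 70393.836543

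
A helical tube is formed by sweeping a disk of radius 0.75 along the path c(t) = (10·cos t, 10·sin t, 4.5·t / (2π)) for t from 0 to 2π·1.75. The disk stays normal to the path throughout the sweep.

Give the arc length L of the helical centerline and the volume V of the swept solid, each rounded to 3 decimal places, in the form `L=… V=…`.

L=110.237 V=194.806

2πR = 2π·10 = 62.831853
per-turn = √(62.831853² + 4.5²) = √(3947.8418 + 20.25) = √3968.0918 = 62.992791
L = 1.75 × 62.992791 = 110.237385
V = π·0.75² × L = 1.767146 × 110.237385 = 194.805539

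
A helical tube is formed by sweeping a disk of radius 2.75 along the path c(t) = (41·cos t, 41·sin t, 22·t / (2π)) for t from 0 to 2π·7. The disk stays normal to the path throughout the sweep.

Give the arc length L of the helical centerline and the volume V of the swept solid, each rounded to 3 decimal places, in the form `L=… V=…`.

2πR = 2π·41 = 257.610598
per-turn = √(257.610598² + 22²) = √(66363.2200 + 484) = √66847.2200 = 258.548293
L = 7 × 258.548293 = 1809.838053
V = π·2.75² × L = 23.758294 × 1809.838053 = 42998.665367

L=1809.838 V=42998.665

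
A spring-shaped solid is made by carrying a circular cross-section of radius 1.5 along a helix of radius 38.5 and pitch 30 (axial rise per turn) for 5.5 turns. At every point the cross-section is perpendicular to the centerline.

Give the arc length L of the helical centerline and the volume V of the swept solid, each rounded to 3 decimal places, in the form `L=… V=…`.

2πR = 2π·38.5 = 241.902634
per-turn = √(241.902634² + 30²) = √(58516.8845 + 900) = √59416.8845 = 243.755789
L = 5.5 × 243.755789 = 1340.656838
V = π·1.5² × L = 7.068583 × 1340.656838 = 9476.544761

L=1340.657 V=9476.545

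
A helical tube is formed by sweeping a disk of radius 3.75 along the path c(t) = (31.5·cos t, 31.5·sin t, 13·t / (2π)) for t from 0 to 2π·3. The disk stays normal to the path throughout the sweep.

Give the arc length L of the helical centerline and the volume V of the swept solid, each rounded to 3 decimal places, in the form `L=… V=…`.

2πR = 2π·31.5 = 197.920337
per-turn = √(197.920337² + 13²) = √(39172.4599 + 169) = √39341.4599 = 198.346817
L = 3 × 198.346817 = 595.040451
V = π·3.75² × L = 44.178647 × 595.040451 = 26288.081870

L=595.040 V=26288.082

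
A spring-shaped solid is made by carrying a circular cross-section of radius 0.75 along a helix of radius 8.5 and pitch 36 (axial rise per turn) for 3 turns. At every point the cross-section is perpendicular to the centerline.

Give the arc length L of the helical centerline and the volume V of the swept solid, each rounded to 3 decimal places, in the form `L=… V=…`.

L=193.222 V=341.452

2πR = 2π·8.5 = 53.407075
per-turn = √(53.407075² + 36²) = √(2852.3157 + 1296) = √4148.3157 = 64.407419
L = 3 × 64.407419 = 193.222258
V = π·0.75² × L = 1.767146 × 193.222258 = 341.451915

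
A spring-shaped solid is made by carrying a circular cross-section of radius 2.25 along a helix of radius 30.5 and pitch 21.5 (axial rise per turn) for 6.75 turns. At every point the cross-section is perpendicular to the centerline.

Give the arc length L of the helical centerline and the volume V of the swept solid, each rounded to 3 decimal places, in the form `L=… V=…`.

2πR = 2π·30.5 = 191.637152
per-turn = √(191.637152² + 21.5²) = √(36724.7980 + 462.25) = √37187.0480 = 192.839436
L = 6.75 × 192.839436 = 1301.666191
V = π·2.25² × L = 15.904313 × 1301.666191 = 20702.106278

L=1301.666 V=20702.106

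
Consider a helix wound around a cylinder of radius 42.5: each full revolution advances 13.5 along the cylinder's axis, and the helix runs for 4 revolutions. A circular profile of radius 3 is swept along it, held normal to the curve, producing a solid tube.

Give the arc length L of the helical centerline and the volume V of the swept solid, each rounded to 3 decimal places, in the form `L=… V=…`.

L=1069.506 V=30239.559

2πR = 2π·42.5 = 267.035376
per-turn = √(267.035376² + 13.5²) = √(71307.8918 + 182.25) = √71490.1418 = 267.376405
L = 4 × 267.376405 = 1069.505619
V = π·3² × L = 28.274334 × 1069.505619 = 30239.558957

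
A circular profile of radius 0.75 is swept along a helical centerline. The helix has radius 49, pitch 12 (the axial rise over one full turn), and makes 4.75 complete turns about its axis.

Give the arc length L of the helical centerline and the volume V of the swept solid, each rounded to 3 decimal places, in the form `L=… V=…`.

L=1463.522 V=2586.256

2πR = 2π·49 = 307.876080
per-turn = √(307.876080² + 12²) = √(94787.6807 + 144) = √94931.6807 = 308.109852
L = 4.75 × 308.109852 = 1463.521795
V = π·0.75² × L = 1.767146 × 1463.521795 = 2586.256493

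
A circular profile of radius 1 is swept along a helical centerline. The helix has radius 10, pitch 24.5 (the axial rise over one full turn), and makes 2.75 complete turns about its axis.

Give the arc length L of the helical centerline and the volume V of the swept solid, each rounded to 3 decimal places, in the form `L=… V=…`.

L=185.459 V=582.636

2πR = 2π·10 = 62.831853
per-turn = √(62.831853² + 24.5²) = √(3947.8418 + 600.25) = √4548.0918 = 67.439542
L = 2.75 × 67.439542 = 185.458739
V = π·1² × L = 3.141593 × 185.458739 = 582.635813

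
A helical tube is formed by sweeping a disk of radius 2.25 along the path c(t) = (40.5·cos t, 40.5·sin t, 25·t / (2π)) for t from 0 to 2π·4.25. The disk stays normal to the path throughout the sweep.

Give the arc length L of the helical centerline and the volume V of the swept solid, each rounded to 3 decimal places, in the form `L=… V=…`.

2πR = 2π·40.5 = 254.469005
per-turn = √(254.469005² + 25²) = √(64754.4745 + 625) = √65379.4745 = 255.694103
L = 4.25 × 255.694103 = 1086.699939
V = π·2.25² × L = 15.904313 × 1086.699939 = 17283.215761

L=1086.700 V=17283.216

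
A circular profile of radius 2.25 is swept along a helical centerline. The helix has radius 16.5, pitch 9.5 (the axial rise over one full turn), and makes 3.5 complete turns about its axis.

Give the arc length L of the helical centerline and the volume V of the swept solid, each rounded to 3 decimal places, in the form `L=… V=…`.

L=364.374 V=5795.121

2πR = 2π·16.5 = 103.672558
per-turn = √(103.672558² + 9.5²) = √(10747.9992 + 90.25) = √10838.2492 = 104.106912
L = 3.5 × 104.106912 = 364.374193
V = π·2.25² × L = 15.904313 × 364.374193 = 5795.121147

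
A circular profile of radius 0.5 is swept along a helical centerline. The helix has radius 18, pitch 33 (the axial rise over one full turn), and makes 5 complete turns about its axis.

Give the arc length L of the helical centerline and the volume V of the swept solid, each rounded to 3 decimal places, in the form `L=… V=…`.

L=589.067 V=462.652

2πR = 2π·18 = 113.097336
per-turn = √(113.097336² + 33²) = √(12791.0073 + 1089) = √13880.0073 = 117.813443
L = 5 × 117.813443 = 589.067214
V = π·0.5² × L = 0.785398 × 589.067214 = 462.652308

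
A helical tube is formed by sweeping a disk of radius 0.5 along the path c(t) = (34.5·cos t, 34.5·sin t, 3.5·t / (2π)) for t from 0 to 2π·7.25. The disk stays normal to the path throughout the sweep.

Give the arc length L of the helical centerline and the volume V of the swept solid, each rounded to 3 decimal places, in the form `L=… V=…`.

2πR = 2π·34.5 = 216.769893
per-turn = √(216.769893² + 3.5²) = √(46989.1866 + 12.25) = √47001.4366 = 216.798147
L = 7.25 × 216.798147 = 1571.786566
V = π·0.5² × L = 0.785398 × 1571.786566 = 1234.478282

L=1571.787 V=1234.478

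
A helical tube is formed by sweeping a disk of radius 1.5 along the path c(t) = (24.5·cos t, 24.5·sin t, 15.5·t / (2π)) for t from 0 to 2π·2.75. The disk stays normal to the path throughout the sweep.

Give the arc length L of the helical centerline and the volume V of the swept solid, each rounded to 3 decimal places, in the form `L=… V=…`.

L=425.470 V=3007.471

2πR = 2π·24.5 = 153.938040
per-turn = √(153.938040² + 15.5²) = √(23696.9202 + 240.25) = √23937.1702 = 154.716419
L = 2.75 × 154.716419 = 425.470151
V = π·1.5² × L = 7.068583 × 425.470151 = 3007.471277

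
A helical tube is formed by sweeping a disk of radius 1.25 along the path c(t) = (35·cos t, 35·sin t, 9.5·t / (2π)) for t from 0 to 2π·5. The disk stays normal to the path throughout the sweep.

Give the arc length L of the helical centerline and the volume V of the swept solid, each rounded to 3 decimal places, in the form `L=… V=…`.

2πR = 2π·35 = 219.911486
per-turn = √(219.911486² + 9.5²) = √(48361.0616 + 90.25) = √48451.3116 = 220.116586
L = 5 × 220.116586 = 1100.582932
V = π·1.25² × L = 4.908739 × 1100.582932 = 5402.473832

L=1100.583 V=5402.474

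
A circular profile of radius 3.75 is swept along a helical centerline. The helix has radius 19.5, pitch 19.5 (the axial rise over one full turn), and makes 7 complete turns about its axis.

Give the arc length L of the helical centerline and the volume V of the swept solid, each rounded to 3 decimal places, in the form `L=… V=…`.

L=868.449 V=38366.910

2πR = 2π·19.5 = 122.522113
per-turn = √(122.522113² + 19.5²) = √(15011.6683 + 380.25) = √15391.9183 = 124.064170
L = 7 × 124.064170 = 868.449190
V = π·3.75² × L = 44.178647 × 868.449190 = 38366.909954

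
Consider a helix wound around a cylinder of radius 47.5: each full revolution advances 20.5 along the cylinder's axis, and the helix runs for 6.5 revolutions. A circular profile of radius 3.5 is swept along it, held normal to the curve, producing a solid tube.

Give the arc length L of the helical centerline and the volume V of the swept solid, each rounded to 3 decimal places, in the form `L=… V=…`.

L=1944.504 V=74833.299

2πR = 2π·47.5 = 298.451302
per-turn = √(298.451302² + 20.5²) = √(89073.1797 + 420.25) = √89493.4297 = 299.154525
L = 6.5 × 299.154525 = 1944.504411
V = π·3.5² × L = 38.484510 × 1944.504411 = 74833.299475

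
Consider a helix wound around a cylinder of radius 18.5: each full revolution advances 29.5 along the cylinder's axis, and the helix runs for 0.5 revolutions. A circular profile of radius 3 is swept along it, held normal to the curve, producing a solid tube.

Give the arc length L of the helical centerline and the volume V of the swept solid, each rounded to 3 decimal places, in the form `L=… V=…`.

L=59.962 V=1695.384

2πR = 2π·18.5 = 116.238928
per-turn = √(116.238928² + 29.5²) = √(13511.4884 + 870.25) = √14381.7384 = 119.923886
L = 0.5 × 119.923886 = 59.961943
V = π·3² × L = 28.274334 × 59.961943 = 1695.383996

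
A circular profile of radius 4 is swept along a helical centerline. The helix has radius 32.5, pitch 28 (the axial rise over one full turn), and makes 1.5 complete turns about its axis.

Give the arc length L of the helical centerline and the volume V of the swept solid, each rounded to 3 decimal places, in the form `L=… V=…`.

2πR = 2π·32.5 = 204.203522
per-turn = √(204.203522² + 28²) = √(41699.0786 + 784) = √42483.0786 = 206.114237
L = 1.5 × 206.114237 = 309.171355
V = π·4² × L = 50.265482 × 309.171355 = 15540.647328

L=309.171 V=15540.647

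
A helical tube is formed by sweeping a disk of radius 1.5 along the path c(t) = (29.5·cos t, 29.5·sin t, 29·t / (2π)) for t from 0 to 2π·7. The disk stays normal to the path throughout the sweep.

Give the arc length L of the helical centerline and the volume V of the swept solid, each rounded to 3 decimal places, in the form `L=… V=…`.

L=1313.262 V=9282.903

2πR = 2π·29.5 = 185.353967
per-turn = √(185.353967² + 29²) = √(34356.0929 + 841) = √35197.0929 = 187.608883
L = 7 × 187.608883 = 1313.262180
V = π·1.5² × L = 7.068583 × 1313.262180 = 9282.903337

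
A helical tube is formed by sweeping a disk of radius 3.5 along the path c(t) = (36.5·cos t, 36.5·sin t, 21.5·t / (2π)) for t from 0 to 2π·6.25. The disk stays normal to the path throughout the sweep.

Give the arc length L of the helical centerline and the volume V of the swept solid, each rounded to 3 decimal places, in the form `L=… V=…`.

2πR = 2π·36.5 = 229.336264
per-turn = √(229.336264² + 21.5²) = √(52595.1219 + 462.25) = √53057.3719 = 230.341859
L = 6.25 × 230.341859 = 1439.636617
V = π·3.5² × L = 38.484510 × 1439.636617 = 55403.709779

L=1439.637 V=55403.710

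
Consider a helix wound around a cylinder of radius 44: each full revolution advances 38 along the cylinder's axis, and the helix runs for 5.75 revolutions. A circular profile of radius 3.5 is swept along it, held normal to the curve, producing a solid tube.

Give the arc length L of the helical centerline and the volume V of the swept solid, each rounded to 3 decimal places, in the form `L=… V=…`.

L=1604.592 V=61751.946

2πR = 2π·44 = 276.460154
per-turn = √(276.460154² + 38²) = √(76430.2165 + 1444) = √77874.2165 = 279.059521
L = 5.75 × 279.059521 = 1604.592248
V = π·3.5² × L = 38.484510 × 1604.592248 = 61751.946426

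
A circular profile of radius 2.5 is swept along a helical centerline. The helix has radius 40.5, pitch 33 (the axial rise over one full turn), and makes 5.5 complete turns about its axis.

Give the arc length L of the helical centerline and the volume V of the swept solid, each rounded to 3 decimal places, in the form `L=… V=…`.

L=1411.299 V=27710.793

2πR = 2π·40.5 = 254.469005
per-turn = √(254.469005² + 33²) = √(64754.4745 + 1089) = √65843.4745 = 256.599833
L = 5.5 × 256.599833 = 1411.299083
V = π·2.5² × L = 19.634954 × 1411.299083 = 27710.792703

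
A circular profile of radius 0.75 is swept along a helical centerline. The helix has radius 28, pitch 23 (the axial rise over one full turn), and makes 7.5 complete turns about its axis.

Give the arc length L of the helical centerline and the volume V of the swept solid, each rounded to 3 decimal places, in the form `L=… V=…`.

L=1330.697 V=2351.536

2πR = 2π·28 = 175.929189
per-turn = √(175.929189² + 23²) = √(30951.0794 + 529) = √31480.0794 = 177.426265
L = 7.5 × 177.426265 = 1330.696985
V = π·0.75² × L = 1.767146 × 1330.696985 = 2351.535678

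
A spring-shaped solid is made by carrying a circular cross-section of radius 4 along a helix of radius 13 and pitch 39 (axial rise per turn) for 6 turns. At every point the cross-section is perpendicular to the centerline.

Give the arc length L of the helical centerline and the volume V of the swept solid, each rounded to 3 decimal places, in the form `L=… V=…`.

L=543.086 V=27298.493

2πR = 2π·13 = 81.681409
per-turn = √(81.681409² + 39²) = √(6671.8526 + 1521) = √8192.8526 = 90.514378
L = 6 × 90.514378 = 543.086266
V = π·4² × L = 50.265482 × 543.086266 = 27298.493194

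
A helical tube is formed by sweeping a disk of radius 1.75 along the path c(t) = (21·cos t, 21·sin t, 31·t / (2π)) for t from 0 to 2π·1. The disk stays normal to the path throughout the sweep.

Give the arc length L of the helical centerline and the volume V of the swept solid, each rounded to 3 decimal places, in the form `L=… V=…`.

2πR = 2π·21 = 131.946891
per-turn = √(131.946891² + 31²) = √(17409.9822 + 961) = √18370.9822 = 135.539596
L = 1 × 135.539596 = 135.539596
V = π·1.75² × L = 9.621128 × 135.539596 = 1304.043737

L=135.540 V=1304.044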